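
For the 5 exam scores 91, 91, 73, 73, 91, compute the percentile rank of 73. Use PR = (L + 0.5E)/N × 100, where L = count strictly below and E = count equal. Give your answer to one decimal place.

20.0

N = 5.
Strictly below 73: 0. Equal to 73: 2.
PR = (0 + 0.5·2)/5 × 100 = 20.0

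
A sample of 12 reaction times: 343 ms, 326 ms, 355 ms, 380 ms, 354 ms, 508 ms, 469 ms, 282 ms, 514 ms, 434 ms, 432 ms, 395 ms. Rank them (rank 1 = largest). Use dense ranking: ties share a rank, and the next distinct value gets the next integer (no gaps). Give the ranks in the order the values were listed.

Sorted (descending): 514, 508, 469, 434, 432, 395, 380, 355, 354, 343, 326, 282
No ties — each value takes its position as its rank.

10, 11, 8, 7, 9, 2, 3, 12, 1, 4, 5, 6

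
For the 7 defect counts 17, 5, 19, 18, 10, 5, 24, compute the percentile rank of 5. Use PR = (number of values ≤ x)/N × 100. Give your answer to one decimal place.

N = 7.
Strictly below 5: 0. Equal to 5: 2.
PR = 2/7 × 100 = 28.6

28.6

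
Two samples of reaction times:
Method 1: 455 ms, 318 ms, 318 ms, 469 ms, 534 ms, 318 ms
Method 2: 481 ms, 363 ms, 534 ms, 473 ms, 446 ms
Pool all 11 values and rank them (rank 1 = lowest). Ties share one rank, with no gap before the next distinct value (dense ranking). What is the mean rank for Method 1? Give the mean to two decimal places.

3.33

Sorted (ascending): 318, 318, 318, 363, 446, 455, 469, 473, 481, 534, 534
The 3 values of 318 share dense rank 1.
The 2 values of 534 share dense rank 8.
Remaining distinct values take the next consecutive integers.
Method 1 values → pooled ranks: 455→4, 318→1, 318→1, 469→5, 534→8, 318→1
Mean rank = (4 + 1 + 1 + 5 + 8 + 1) / 6 = 3.33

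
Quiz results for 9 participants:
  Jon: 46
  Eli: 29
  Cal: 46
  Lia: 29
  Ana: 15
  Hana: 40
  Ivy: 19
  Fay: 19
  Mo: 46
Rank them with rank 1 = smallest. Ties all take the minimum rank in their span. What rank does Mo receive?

Sorted (ascending): 15, 19, 19, 29, 29, 40, 46, 46, 46
The 2 values of 19 occupy positions 2–3 → each gets rank 2.
The 2 values of 29 occupy positions 4–5 → each gets rank 4.
The 3 values of 46 occupy positions 7–9 → each gets rank 7.
Mo has value 46 → rank 7.

7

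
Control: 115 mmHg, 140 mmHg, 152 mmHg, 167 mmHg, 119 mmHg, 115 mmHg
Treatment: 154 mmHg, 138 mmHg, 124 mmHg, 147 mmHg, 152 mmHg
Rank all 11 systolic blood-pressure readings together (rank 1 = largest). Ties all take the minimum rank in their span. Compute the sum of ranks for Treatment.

25

Sorted (descending): 167, 154, 152, 152, 147, 140, 138, 124, 119, 115, 115
The 2 values of 152 occupy positions 3–4 → each gets rank 3.
The 2 values of 115 occupy positions 10–11 → each gets rank 10.
Treatment values → pooled ranks: 154→2, 138→7, 124→8, 147→5, 152→3
Rank sum = 2 + 7 + 8 + 5 + 3 = 25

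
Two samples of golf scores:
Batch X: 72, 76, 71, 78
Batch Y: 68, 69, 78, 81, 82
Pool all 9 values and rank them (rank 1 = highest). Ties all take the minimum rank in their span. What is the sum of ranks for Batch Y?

23

Sorted (descending): 82, 81, 78, 78, 76, 72, 71, 69, 68
The 2 values of 78 occupy positions 3–4 → each gets rank 3.
Batch Y values → pooled ranks: 68→9, 69→8, 78→3, 81→2, 82→1
Rank sum = 9 + 8 + 3 + 2 + 1 = 23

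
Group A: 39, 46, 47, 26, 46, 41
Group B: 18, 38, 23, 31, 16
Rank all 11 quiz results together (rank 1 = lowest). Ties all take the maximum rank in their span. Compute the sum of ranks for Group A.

Sorted (ascending): 16, 18, 23, 26, 31, 38, 39, 41, 46, 46, 47
The 2 values of 46 occupy positions 9–10 → each gets rank 10.
Group A values → pooled ranks: 39→7, 46→10, 47→11, 26→4, 46→10, 41→8
Rank sum = 7 + 10 + 11 + 4 + 10 + 8 = 50

50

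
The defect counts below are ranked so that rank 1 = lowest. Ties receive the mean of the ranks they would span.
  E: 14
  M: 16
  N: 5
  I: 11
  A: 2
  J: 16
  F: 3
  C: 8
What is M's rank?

Sorted (ascending): 2, 3, 5, 8, 11, 14, 16, 16
The 2 values of 16 occupy positions 7–8 → average rank (7+8)/2 = 7.5.
M has value 16 → rank 7.5.

7.5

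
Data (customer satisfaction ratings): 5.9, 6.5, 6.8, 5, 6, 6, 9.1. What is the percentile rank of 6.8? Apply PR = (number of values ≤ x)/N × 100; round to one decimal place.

N = 7.
Strictly below 6.8: 5. Equal to 6.8: 1.
PR = 6/7 × 100 = 85.7

85.7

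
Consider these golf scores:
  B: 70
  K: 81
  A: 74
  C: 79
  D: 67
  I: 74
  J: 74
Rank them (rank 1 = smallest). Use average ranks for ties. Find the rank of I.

Sorted (ascending): 67, 70, 74, 74, 74, 79, 81
The 3 values of 74 occupy positions 3–5 → average rank 4.
I has value 74 → rank 4.

4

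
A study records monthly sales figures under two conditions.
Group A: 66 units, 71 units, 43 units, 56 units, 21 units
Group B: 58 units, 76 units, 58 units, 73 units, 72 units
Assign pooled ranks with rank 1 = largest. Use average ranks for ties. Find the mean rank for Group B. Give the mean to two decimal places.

3.80

Sorted (descending): 76, 73, 72, 71, 66, 58, 58, 56, 43, 21
The 2 values of 58 occupy positions 6–7 → average rank (6+7)/2 = 6.5.
Group B values → pooled ranks: 58→6.5, 76→1, 58→6.5, 73→2, 72→3
Mean rank = (6.5 + 1 + 6.5 + 2 + 3) / 5 = 3.80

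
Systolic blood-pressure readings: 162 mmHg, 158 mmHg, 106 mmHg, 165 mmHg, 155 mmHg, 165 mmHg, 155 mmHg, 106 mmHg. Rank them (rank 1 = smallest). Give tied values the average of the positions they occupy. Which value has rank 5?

Sorted (ascending): 106, 106, 155, 155, 158, 162, 165, 165
The 2 values of 106 occupy positions 1–2 → average rank (1+2)/2 = 1.5.
The 2 values of 155 occupy positions 3–4 → average rank (3+4)/2 = 3.5.
The 2 values of 165 occupy positions 7–8 → average rank (7+8)/2 = 7.5.
Rank 5 → value 158.

158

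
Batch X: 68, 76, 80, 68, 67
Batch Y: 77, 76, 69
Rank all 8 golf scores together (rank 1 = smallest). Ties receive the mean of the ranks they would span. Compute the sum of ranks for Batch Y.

16.5

Sorted (ascending): 67, 68, 68, 69, 76, 76, 77, 80
The 2 values of 68 occupy positions 2–3 → average rank (2+3)/2 = 2.5.
The 2 values of 76 occupy positions 5–6 → average rank (5+6)/2 = 5.5.
Batch Y values → pooled ranks: 77→7, 76→5.5, 69→4
Rank sum = 7 + 5.5 + 4 = 16.5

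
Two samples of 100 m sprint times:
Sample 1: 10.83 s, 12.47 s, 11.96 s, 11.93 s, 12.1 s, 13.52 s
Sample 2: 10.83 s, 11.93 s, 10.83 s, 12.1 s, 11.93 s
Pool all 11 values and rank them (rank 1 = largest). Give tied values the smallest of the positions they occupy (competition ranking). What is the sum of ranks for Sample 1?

26

Sorted (descending): 13.52, 12.47, 12.1, 12.1, 11.96, 11.93, 11.93, 11.93, 10.83, 10.83, 10.83
The 2 values of 12.1 occupy positions 3–4 → each gets rank 3.
The 3 values of 11.93 occupy positions 6–8 → each gets rank 6.
The 3 values of 10.83 occupy positions 9–11 → each gets rank 9.
Sample 1 values → pooled ranks: 10.83→9, 12.47→2, 11.96→5, 11.93→6, 12.1→3, 13.52→1
Rank sum = 9 + 2 + 5 + 6 + 3 + 1 = 26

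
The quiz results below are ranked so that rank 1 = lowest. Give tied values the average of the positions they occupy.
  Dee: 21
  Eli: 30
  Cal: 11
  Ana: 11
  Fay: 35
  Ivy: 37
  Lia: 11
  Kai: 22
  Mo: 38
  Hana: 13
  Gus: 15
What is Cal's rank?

2

Sorted (ascending): 11, 11, 11, 13, 15, 21, 22, 30, 35, 37, 38
The 3 values of 11 occupy positions 1–3 → average rank 2.
Cal has value 11 → rank 2.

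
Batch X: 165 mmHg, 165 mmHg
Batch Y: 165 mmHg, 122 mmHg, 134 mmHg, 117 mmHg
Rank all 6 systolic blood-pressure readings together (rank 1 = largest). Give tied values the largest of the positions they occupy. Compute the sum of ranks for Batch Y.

Sorted (descending): 165, 165, 165, 134, 122, 117
The 3 values of 165 occupy positions 1–3 → each gets rank 3.
Batch Y values → pooled ranks: 165→3, 122→5, 134→4, 117→6
Rank sum = 3 + 5 + 4 + 6 = 18

18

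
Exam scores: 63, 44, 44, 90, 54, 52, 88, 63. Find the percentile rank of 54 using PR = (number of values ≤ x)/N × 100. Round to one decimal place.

50.0

N = 8.
Strictly below 54: 3. Equal to 54: 1.
PR = 4/8 × 100 = 50.0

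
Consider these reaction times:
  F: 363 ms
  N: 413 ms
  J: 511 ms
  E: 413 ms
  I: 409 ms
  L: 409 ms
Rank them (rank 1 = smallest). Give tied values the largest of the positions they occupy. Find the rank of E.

Sorted (ascending): 363, 409, 409, 413, 413, 511
The 2 values of 409 occupy positions 2–3 → each gets rank 3.
The 2 values of 413 occupy positions 4–5 → each gets rank 5.
E has value 413 ms → rank 5.

5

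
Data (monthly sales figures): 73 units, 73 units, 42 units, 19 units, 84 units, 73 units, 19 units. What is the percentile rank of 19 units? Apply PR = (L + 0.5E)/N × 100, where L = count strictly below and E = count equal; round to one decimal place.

14.3

N = 7.
Strictly below 19: 0. Equal to 19: 2.
PR = (0 + 0.5·2)/7 × 100 = 14.3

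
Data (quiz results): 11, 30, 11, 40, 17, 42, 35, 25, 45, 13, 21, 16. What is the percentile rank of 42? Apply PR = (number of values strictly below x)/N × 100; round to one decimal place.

N = 12.
Strictly below 42: 10. Equal to 42: 1.
PR = 10/12 × 100 = 83.3

83.3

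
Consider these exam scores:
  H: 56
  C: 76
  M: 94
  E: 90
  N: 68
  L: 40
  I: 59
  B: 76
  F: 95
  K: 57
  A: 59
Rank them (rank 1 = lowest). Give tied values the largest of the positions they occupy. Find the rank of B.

Sorted (ascending): 40, 56, 57, 59, 59, 68, 76, 76, 90, 94, 95
The 2 values of 59 occupy positions 4–5 → each gets rank 5.
The 2 values of 76 occupy positions 7–8 → each gets rank 8.
B has value 76 → rank 8.

8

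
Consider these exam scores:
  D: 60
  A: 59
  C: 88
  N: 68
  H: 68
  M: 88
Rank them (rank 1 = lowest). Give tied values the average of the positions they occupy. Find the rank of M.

Sorted (ascending): 59, 60, 68, 68, 88, 88
The 2 values of 68 occupy positions 3–4 → average rank (3+4)/2 = 3.5.
The 2 values of 88 occupy positions 5–6 → average rank (5+6)/2 = 5.5.
M has value 88 → rank 5.5.

5.5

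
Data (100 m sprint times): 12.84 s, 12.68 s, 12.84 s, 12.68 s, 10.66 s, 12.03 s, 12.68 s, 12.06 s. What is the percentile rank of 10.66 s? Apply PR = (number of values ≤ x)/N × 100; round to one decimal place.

N = 8.
Strictly below 10.66: 0. Equal to 10.66: 1.
PR = 1/8 × 100 = 12.5

12.5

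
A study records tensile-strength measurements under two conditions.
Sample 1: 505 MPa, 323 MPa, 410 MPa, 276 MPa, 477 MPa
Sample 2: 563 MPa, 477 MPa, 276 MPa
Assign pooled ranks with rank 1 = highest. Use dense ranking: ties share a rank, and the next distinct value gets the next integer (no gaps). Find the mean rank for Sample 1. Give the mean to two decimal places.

4.00

Sorted (descending): 563, 505, 477, 477, 410, 323, 276, 276
The 2 values of 477 share dense rank 3.
The 2 values of 276 share dense rank 6.
Remaining distinct values take the next consecutive integers.
Sample 1 values → pooled ranks: 505→2, 323→5, 410→4, 276→6, 477→3
Mean rank = (2 + 5 + 4 + 6 + 3) / 5 = 4.00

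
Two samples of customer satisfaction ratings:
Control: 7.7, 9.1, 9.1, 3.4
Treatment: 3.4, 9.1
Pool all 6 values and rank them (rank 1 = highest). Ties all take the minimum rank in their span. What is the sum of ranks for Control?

Sorted (descending): 9.1, 9.1, 9.1, 7.7, 3.4, 3.4
The 3 values of 9.1 occupy positions 1–3 → each gets rank 1.
The 2 values of 3.4 occupy positions 5–6 → each gets rank 5.
Control values → pooled ranks: 7.7→4, 9.1→1, 9.1→1, 3.4→5
Rank sum = 4 + 1 + 1 + 5 = 11

11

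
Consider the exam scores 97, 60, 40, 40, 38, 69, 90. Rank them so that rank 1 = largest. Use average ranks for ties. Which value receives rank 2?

90

Sorted (descending): 97, 90, 69, 60, 40, 40, 38
The 2 values of 40 occupy positions 5–6 → average rank (5+6)/2 = 5.5.
Rank 2 → value 90.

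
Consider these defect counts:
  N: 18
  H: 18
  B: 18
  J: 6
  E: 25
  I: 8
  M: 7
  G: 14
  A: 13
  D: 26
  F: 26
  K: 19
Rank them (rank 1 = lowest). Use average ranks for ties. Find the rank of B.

Sorted (ascending): 6, 7, 8, 13, 14, 18, 18, 18, 19, 25, 26, 26
The 3 values of 18 occupy positions 6–8 → average rank 7.
The 2 values of 26 occupy positions 11–12 → average rank (11+12)/2 = 11.5.
B has value 18 → rank 7.

7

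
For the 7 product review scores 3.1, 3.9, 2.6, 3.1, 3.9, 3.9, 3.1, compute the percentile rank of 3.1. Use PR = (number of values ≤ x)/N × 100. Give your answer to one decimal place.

57.1

N = 7.
Strictly below 3.1: 1. Equal to 3.1: 3.
PR = 4/7 × 100 = 57.1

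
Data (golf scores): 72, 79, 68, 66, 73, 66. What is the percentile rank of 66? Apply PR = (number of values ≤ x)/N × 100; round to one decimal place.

N = 6.
Strictly below 66: 0. Equal to 66: 2.
PR = 2/6 × 100 = 33.3

33.3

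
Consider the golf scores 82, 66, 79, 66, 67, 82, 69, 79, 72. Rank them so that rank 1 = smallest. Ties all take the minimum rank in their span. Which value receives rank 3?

Sorted (ascending): 66, 66, 67, 69, 72, 79, 79, 82, 82
The 2 values of 66 occupy positions 1–2 → each gets rank 1.
The 2 values of 79 occupy positions 6–7 → each gets rank 6.
The 2 values of 82 occupy positions 8–9 → each gets rank 8.
Rank 3 → value 67.

67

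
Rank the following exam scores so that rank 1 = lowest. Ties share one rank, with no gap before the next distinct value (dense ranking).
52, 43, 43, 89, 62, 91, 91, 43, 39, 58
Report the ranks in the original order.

Sorted (ascending): 39, 43, 43, 43, 52, 58, 62, 89, 91, 91
The 3 values of 43 share dense rank 2.
The 2 values of 91 share dense rank 7.
Remaining distinct values take the next consecutive integers.

3, 2, 2, 6, 5, 7, 7, 2, 1, 4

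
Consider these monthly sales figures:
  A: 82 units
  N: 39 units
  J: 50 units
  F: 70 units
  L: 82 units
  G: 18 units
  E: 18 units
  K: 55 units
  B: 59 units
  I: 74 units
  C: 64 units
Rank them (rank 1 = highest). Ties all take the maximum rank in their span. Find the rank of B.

Sorted (descending): 82, 82, 74, 70, 64, 59, 55, 50, 39, 18, 18
The 2 values of 82 occupy positions 1–2 → each gets rank 2.
The 2 values of 18 occupy positions 10–11 → each gets rank 11.
B has value 59 units → rank 6.

6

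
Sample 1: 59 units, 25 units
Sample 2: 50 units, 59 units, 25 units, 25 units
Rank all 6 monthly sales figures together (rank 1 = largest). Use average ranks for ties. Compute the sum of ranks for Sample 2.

Sorted (descending): 59, 59, 50, 25, 25, 25
The 2 values of 59 occupy positions 1–2 → average rank (1+2)/2 = 1.5.
The 3 values of 25 occupy positions 4–6 → average rank 5.
Sample 2 values → pooled ranks: 50→3, 59→1.5, 25→5, 25→5
Rank sum = 3 + 1.5 + 5 + 5 = 14.5

14.5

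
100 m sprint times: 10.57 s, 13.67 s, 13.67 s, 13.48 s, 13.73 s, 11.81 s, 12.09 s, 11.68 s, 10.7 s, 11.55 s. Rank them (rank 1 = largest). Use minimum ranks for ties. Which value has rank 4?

13.48

Sorted (descending): 13.73, 13.67, 13.67, 13.48, 12.09, 11.81, 11.68, 11.55, 10.7, 10.57
The 2 values of 13.67 occupy positions 2–3 → each gets rank 2.
Rank 4 → value 13.48.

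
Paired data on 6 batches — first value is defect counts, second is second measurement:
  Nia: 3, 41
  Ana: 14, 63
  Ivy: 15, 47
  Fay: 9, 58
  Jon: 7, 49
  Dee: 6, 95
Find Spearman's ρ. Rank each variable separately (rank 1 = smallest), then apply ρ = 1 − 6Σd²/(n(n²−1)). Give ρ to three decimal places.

0.086

Ranks of variable 1: 1, 5, 6, 4, 3, 2
Ranks of variable 2: 1, 5, 2, 4, 3, 6
d = r₁ − r₂: 0, 0, 4, 0, 0, -4
d²: 0, 0, 16, 0, 0, 16; Σd² = 32
ρ = 1 − 6·32/(6·35) = 1 − 192/210 = 0.086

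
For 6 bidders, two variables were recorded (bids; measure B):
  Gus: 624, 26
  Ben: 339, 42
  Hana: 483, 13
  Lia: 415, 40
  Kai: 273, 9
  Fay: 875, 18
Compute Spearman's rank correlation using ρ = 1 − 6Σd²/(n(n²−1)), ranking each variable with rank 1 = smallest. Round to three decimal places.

0.029

Ranks of variable 1: 5, 2, 4, 3, 1, 6
Ranks of variable 2: 4, 6, 2, 5, 1, 3
d = r₁ − r₂: 1, -4, 2, -2, 0, 3
d²: 1, 16, 4, 4, 0, 9; Σd² = 34
ρ = 1 − 6·34/(6·35) = 1 − 204/210 = 0.029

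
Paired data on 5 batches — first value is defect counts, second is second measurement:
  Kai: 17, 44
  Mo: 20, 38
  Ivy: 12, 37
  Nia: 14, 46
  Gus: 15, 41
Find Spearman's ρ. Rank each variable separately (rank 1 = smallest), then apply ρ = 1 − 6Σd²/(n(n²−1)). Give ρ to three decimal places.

Ranks of variable 1: 4, 5, 1, 2, 3
Ranks of variable 2: 4, 2, 1, 5, 3
d = r₁ − r₂: 0, 3, 0, -3, 0
d²: 0, 9, 0, 9, 0; Σd² = 18
ρ = 1 − 6·18/(5·24) = 1 − 108/120 = 0.100

0.100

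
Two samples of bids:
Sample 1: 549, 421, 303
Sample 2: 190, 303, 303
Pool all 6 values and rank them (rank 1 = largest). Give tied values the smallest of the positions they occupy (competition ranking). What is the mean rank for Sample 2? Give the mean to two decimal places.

4.00

Sorted (descending): 549, 421, 303, 303, 303, 190
The 3 values of 303 occupy positions 3–5 → each gets rank 3.
Sample 2 values → pooled ranks: 190→6, 303→3, 303→3
Mean rank = (6 + 3 + 3) / 3 = 4.00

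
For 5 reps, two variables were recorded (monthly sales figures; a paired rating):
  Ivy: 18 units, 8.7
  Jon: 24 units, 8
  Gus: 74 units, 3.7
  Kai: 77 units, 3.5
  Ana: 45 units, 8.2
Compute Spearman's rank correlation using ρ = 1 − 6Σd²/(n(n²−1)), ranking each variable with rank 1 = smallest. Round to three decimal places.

Ranks of variable 1: 1, 2, 4, 5, 3
Ranks of variable 2: 5, 3, 2, 1, 4
d = r₁ − r₂: -4, -1, 2, 4, -1
d²: 16, 1, 4, 16, 1; Σd² = 38
ρ = 1 − 6·38/(5·24) = 1 − 228/120 = -0.900

-0.900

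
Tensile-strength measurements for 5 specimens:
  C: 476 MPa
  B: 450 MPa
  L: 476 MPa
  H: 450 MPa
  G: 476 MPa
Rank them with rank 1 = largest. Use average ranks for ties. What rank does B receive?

4.5

Sorted (descending): 476, 476, 476, 450, 450
The 3 values of 476 occupy positions 1–3 → average rank 2.
The 2 values of 450 occupy positions 4–5 → average rank (4+5)/2 = 4.5.
B has value 450 MPa → rank 4.5.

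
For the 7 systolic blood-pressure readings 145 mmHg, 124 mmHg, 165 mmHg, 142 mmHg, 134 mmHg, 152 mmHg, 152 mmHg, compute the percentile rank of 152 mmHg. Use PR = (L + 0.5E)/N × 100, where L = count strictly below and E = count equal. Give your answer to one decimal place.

N = 7.
Strictly below 152: 4. Equal to 152: 2.
PR = (4 + 0.5·2)/7 × 100 = 71.4

71.4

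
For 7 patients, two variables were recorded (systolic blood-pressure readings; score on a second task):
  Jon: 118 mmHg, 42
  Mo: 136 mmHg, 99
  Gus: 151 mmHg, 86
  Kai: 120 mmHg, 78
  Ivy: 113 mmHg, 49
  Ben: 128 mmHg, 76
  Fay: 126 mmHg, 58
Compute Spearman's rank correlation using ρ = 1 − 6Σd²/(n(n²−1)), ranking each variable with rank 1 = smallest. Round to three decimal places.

Ranks of variable 1: 2, 6, 7, 3, 1, 5, 4
Ranks of variable 2: 1, 7, 6, 5, 2, 4, 3
d = r₁ − r₂: 1, -1, 1, -2, -1, 1, 1
d²: 1, 1, 1, 4, 1, 1, 1; Σd² = 10
ρ = 1 − 6·10/(7·48) = 1 − 60/336 = 0.821

0.821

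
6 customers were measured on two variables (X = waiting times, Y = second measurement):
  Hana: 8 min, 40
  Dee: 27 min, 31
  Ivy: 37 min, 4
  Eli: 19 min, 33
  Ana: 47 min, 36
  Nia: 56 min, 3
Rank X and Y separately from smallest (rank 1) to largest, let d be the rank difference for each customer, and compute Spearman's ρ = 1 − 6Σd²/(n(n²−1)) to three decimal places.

-0.657

Ranks of variable 1: 1, 3, 4, 2, 5, 6
Ranks of variable 2: 6, 3, 2, 4, 5, 1
d = r₁ − r₂: -5, 0, 2, -2, 0, 5
d²: 25, 0, 4, 4, 0, 25; Σd² = 58
ρ = 1 − 6·58/(6·35) = 1 − 348/210 = -0.657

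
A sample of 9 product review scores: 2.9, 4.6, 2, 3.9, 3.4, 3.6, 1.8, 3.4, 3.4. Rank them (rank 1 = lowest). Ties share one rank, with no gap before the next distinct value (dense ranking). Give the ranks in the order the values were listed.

Sorted (ascending): 1.8, 2, 2.9, 3.4, 3.4, 3.4, 3.6, 3.9, 4.6
The 3 values of 3.4 share dense rank 4.
Remaining distinct values take the next consecutive integers.

3, 7, 2, 6, 4, 5, 1, 4, 4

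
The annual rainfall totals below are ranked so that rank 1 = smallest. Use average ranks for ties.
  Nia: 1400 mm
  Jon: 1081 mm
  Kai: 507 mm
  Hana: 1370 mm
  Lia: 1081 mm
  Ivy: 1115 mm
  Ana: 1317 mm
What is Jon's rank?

Sorted (ascending): 507, 1081, 1081, 1115, 1317, 1370, 1400
The 2 values of 1081 occupy positions 2–3 → average rank (2+3)/2 = 2.5.
Jon has value 1081 mm → rank 2.5.

2.5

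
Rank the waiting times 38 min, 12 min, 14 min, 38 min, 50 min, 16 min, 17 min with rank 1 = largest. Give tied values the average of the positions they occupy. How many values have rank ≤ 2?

Sorted (descending): 50, 38, 38, 17, 16, 14, 12
The 2 values of 38 occupy positions 2–3 → average rank (2+3)/2 = 2.5.
Ranks ≤ 2: {1} → 1 value.

1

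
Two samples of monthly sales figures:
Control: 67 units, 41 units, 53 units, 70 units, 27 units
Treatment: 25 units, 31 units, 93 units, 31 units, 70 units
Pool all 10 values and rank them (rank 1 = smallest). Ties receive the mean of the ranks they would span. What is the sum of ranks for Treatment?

26.5

Sorted (ascending): 25, 27, 31, 31, 41, 53, 67, 70, 70, 93
The 2 values of 31 occupy positions 3–4 → average rank (3+4)/2 = 3.5.
The 2 values of 70 occupy positions 8–9 → average rank (8+9)/2 = 8.5.
Treatment values → pooled ranks: 25→1, 31→3.5, 93→10, 31→3.5, 70→8.5
Rank sum = 1 + 3.5 + 10 + 3.5 + 8.5 = 26.5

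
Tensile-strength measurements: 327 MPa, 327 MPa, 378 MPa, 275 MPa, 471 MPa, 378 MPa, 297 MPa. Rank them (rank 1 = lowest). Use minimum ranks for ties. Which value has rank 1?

Sorted (ascending): 275, 297, 327, 327, 378, 378, 471
The 2 values of 327 occupy positions 3–4 → each gets rank 3.
The 2 values of 378 occupy positions 5–6 → each gets rank 5.
Rank 1 → value 275.

275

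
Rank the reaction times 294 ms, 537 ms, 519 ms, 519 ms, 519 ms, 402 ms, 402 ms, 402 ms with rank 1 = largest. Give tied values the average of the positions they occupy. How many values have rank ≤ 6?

Sorted (descending): 537, 519, 519, 519, 402, 402, 402, 294
The 3 values of 519 occupy positions 2–4 → average rank 3.
The 3 values of 402 occupy positions 5–7 → average rank 6.
Ranks ≤ 6: {1, 3, 3, 3, 6, 6, 6} → 7 values.

7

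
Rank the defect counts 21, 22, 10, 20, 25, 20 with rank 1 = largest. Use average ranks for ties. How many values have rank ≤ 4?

3

Sorted (descending): 25, 22, 21, 20, 20, 10
The 2 values of 20 occupy positions 4–5 → average rank (4+5)/2 = 4.5.
Ranks ≤ 4: {1, 2, 3} → 3 values.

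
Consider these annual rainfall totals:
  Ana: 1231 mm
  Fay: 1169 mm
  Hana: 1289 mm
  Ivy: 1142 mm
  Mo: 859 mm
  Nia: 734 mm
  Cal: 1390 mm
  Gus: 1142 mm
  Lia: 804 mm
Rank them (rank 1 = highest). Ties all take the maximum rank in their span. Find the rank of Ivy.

Sorted (descending): 1390, 1289, 1231, 1169, 1142, 1142, 859, 804, 734
The 2 values of 1142 occupy positions 5–6 → each gets rank 6.
Ivy has value 1142 mm → rank 6.

6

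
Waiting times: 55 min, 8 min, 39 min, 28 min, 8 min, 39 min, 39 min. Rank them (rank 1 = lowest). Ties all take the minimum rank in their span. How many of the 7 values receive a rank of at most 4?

Sorted (ascending): 8, 8, 28, 39, 39, 39, 55
The 2 values of 8 occupy positions 1–2 → each gets rank 1.
The 3 values of 39 occupy positions 4–6 → each gets rank 4.
Ranks ≤ 4: {1, 1, 3, 4, 4, 4} → 6 values.

6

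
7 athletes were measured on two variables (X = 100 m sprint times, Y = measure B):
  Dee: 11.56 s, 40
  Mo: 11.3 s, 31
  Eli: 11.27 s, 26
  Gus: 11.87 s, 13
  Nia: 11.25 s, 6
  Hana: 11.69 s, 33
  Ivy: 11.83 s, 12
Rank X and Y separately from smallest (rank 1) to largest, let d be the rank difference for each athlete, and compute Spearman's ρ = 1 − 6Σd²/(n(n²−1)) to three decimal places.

0.107

Ranks of variable 1: 4, 3, 2, 7, 1, 5, 6
Ranks of variable 2: 7, 5, 4, 3, 1, 6, 2
d = r₁ − r₂: -3, -2, -2, 4, 0, -1, 4
d²: 9, 4, 4, 16, 0, 1, 16; Σd² = 50
ρ = 1 − 6·50/(7·48) = 1 − 300/336 = 0.107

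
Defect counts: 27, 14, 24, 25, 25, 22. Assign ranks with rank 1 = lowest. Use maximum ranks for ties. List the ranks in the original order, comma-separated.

6, 1, 3, 5, 5, 2

Sorted (ascending): 14, 22, 24, 25, 25, 27
The 2 values of 25 occupy positions 4–5 → each gets rank 5.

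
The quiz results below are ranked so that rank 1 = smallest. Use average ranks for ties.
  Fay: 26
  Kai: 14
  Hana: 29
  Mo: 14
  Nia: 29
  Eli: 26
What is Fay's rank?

Sorted (ascending): 14, 14, 26, 26, 29, 29
The 2 values of 14 occupy positions 1–2 → average rank (1+2)/2 = 1.5.
The 2 values of 26 occupy positions 3–4 → average rank (3+4)/2 = 3.5.
The 2 values of 29 occupy positions 5–6 → average rank (5+6)/2 = 5.5.
Fay has value 26 → rank 3.5.

3.5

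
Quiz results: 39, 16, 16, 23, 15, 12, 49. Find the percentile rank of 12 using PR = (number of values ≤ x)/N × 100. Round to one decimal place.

N = 7.
Strictly below 12: 0. Equal to 12: 1.
PR = 1/7 × 100 = 14.3

14.3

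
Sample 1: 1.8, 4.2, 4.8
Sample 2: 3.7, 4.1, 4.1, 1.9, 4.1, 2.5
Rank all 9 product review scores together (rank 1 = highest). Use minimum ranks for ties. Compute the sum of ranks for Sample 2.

30

Sorted (descending): 4.8, 4.2, 4.1, 4.1, 4.1, 3.7, 2.5, 1.9, 1.8
The 3 values of 4.1 occupy positions 3–5 → each gets rank 3.
Sample 2 values → pooled ranks: 3.7→6, 4.1→3, 4.1→3, 1.9→8, 4.1→3, 2.5→7
Rank sum = 6 + 3 + 3 + 8 + 3 + 7 = 30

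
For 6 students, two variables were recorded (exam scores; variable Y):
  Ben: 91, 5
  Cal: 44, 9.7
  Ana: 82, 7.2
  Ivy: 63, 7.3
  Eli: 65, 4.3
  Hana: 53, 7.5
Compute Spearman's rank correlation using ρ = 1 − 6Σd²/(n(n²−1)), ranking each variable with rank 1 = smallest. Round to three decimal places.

-0.829

Ranks of variable 1: 6, 1, 5, 3, 4, 2
Ranks of variable 2: 2, 6, 3, 4, 1, 5
d = r₁ − r₂: 4, -5, 2, -1, 3, -3
d²: 16, 25, 4, 1, 9, 9; Σd² = 64
ρ = 1 − 6·64/(6·35) = 1 − 384/210 = -0.829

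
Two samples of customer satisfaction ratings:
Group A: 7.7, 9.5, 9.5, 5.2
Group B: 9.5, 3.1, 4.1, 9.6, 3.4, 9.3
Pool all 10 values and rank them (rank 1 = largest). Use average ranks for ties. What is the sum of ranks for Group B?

36

Sorted (descending): 9.6, 9.5, 9.5, 9.5, 9.3, 7.7, 5.2, 4.1, 3.4, 3.1
The 3 values of 9.5 occupy positions 2–4 → average rank 3.
Group B values → pooled ranks: 9.5→3, 3.1→10, 4.1→8, 9.6→1, 3.4→9, 9.3→5
Rank sum = 3 + 10 + 8 + 1 + 9 + 5 = 36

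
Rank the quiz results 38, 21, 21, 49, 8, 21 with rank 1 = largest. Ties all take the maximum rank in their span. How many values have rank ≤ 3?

2

Sorted (descending): 49, 38, 21, 21, 21, 8
The 3 values of 21 occupy positions 3–5 → each gets rank 5.
Ranks ≤ 3: {1, 2} → 2 values.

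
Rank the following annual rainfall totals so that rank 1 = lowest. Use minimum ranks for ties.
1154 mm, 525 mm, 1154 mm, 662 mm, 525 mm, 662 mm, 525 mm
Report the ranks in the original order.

Sorted (ascending): 525, 525, 525, 662, 662, 1154, 1154
The 3 values of 525 occupy positions 1–3 → each gets rank 1.
The 2 values of 662 occupy positions 4–5 → each gets rank 4.
The 2 values of 1154 occupy positions 6–7 → each gets rank 6.

6, 1, 6, 4, 1, 4, 1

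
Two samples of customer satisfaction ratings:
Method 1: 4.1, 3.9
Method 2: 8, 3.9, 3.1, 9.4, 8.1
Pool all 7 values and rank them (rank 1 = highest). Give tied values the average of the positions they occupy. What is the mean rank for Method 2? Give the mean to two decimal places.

3.70

Sorted (descending): 9.4, 8.1, 8, 4.1, 3.9, 3.9, 3.1
The 2 values of 3.9 occupy positions 5–6 → average rank (5+6)/2 = 5.5.
Method 2 values → pooled ranks: 8→3, 3.9→5.5, 3.1→7, 9.4→1, 8.1→2
Mean rank = (3 + 5.5 + 7 + 1 + 2) / 5 = 3.70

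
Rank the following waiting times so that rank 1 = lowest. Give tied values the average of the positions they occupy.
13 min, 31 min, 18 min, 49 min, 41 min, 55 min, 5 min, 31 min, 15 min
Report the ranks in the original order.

Sorted (ascending): 5, 13, 15, 18, 31, 31, 41, 49, 55
The 2 values of 31 occupy positions 5–6 → average rank (5+6)/2 = 5.5.

2, 5.5, 4, 8, 7, 9, 1, 5.5, 3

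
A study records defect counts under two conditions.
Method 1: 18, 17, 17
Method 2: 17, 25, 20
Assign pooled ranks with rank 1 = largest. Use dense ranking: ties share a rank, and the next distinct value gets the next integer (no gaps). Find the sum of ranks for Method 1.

Sorted (descending): 25, 20, 18, 17, 17, 17
The 3 values of 17 share dense rank 4.
Remaining distinct values take the next consecutive integers.
Method 1 values → pooled ranks: 18→3, 17→4, 17→4
Rank sum = 3 + 4 + 4 = 11

11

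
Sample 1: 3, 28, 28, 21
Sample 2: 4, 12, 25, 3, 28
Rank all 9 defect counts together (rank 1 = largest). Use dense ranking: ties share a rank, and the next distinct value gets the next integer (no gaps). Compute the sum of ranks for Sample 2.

Sorted (descending): 28, 28, 28, 25, 21, 12, 4, 3, 3
The 3 values of 28 share dense rank 1.
The 2 values of 3 share dense rank 6.
Remaining distinct values take the next consecutive integers.
Sample 2 values → pooled ranks: 4→5, 12→4, 25→2, 3→6, 28→1
Rank sum = 5 + 4 + 2 + 6 + 1 = 18

18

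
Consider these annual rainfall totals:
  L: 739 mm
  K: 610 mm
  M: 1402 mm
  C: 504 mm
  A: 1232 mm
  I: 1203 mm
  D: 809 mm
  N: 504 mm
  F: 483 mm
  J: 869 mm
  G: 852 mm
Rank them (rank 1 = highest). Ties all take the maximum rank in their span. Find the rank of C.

Sorted (descending): 1402, 1232, 1203, 869, 852, 809, 739, 610, 504, 504, 483
The 2 values of 504 occupy positions 9–10 → each gets rank 10.
C has value 504 mm → rank 10.

10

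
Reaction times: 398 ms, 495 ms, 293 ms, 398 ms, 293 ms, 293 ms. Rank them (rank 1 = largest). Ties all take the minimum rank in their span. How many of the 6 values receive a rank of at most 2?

3

Sorted (descending): 495, 398, 398, 293, 293, 293
The 2 values of 398 occupy positions 2–3 → each gets rank 2.
The 3 values of 293 occupy positions 4–6 → each gets rank 4.
Ranks ≤ 2: {1, 2, 2} → 3 values.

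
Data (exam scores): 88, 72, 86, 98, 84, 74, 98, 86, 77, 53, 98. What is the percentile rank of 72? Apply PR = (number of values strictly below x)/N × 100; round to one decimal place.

9.1

N = 11.
Strictly below 72: 1. Equal to 72: 1.
PR = 1/11 × 100 = 9.1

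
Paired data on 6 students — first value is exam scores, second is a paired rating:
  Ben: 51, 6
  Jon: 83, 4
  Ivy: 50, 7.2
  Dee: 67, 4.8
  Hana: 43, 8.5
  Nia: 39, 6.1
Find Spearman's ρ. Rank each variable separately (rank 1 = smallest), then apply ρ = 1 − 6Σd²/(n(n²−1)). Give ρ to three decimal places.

-0.829

Ranks of variable 1: 4, 6, 3, 5, 2, 1
Ranks of variable 2: 3, 1, 5, 2, 6, 4
d = r₁ − r₂: 1, 5, -2, 3, -4, -3
d²: 1, 25, 4, 9, 16, 9; Σd² = 64
ρ = 1 − 6·64/(6·35) = 1 − 384/210 = -0.829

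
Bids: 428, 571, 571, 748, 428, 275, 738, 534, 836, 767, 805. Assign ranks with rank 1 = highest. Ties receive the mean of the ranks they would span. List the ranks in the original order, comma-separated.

9.5, 6.5, 6.5, 4, 9.5, 11, 5, 8, 1, 3, 2

Sorted (descending): 836, 805, 767, 748, 738, 571, 571, 534, 428, 428, 275
The 2 values of 571 occupy positions 6–7 → average rank (6+7)/2 = 6.5.
The 2 values of 428 occupy positions 9–10 → average rank (9+10)/2 = 9.5.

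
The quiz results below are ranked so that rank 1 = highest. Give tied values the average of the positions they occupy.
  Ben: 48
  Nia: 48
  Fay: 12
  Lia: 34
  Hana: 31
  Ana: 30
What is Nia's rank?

Sorted (descending): 48, 48, 34, 31, 30, 12
The 2 values of 48 occupy positions 1–2 → average rank (1+2)/2 = 1.5.
Nia has value 48 → rank 1.5.

1.5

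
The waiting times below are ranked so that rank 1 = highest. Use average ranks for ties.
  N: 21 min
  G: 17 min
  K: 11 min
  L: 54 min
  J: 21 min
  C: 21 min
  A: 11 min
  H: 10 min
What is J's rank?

3

Sorted (descending): 54, 21, 21, 21, 17, 11, 11, 10
The 3 values of 21 occupy positions 2–4 → average rank 3.
The 2 values of 11 occupy positions 6–7 → average rank (6+7)/2 = 6.5.
J has value 21 min → rank 3.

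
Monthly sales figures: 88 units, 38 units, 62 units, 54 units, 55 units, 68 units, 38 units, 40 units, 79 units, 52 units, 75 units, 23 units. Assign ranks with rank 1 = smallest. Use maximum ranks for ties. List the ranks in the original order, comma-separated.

12, 3, 8, 6, 7, 9, 3, 4, 11, 5, 10, 1

Sorted (ascending): 23, 38, 38, 40, 52, 54, 55, 62, 68, 75, 79, 88
The 2 values of 38 occupy positions 2–3 → each gets rank 3.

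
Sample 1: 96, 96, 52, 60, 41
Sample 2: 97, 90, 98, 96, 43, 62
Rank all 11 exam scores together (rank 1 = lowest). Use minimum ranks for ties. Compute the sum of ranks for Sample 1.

Sorted (ascending): 41, 43, 52, 60, 62, 90, 96, 96, 96, 97, 98
The 3 values of 96 occupy positions 7–9 → each gets rank 7.
Sample 1 values → pooled ranks: 96→7, 96→7, 52→3, 60→4, 41→1
Rank sum = 7 + 7 + 3 + 4 + 1 = 22

22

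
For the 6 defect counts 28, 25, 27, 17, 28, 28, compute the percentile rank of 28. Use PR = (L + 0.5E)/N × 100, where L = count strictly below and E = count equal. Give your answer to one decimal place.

N = 6.
Strictly below 28: 3. Equal to 28: 3.
PR = (3 + 0.5·3)/6 × 100 = 75.0

75.0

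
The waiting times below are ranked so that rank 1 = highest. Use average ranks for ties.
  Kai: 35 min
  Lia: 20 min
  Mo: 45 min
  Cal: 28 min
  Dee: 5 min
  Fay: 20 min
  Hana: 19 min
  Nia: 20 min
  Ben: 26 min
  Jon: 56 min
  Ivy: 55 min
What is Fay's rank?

Sorted (descending): 56, 55, 45, 35, 28, 26, 20, 20, 20, 19, 5
The 3 values of 20 occupy positions 7–9 → average rank 8.
Fay has value 20 min → rank 8.

8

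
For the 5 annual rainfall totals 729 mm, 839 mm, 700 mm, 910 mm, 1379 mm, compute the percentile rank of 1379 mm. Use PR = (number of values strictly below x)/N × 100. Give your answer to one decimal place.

N = 5.
Strictly below 1379: 4. Equal to 1379: 1.
PR = 4/5 × 100 = 80.0

80.0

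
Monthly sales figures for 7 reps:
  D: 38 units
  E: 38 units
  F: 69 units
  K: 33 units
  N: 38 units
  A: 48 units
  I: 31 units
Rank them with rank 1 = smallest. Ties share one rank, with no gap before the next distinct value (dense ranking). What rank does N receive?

Sorted (ascending): 31, 33, 38, 38, 38, 48, 69
The 3 values of 38 share dense rank 3.
Remaining distinct values take the next consecutive integers.
N has value 38 units → rank 3.

3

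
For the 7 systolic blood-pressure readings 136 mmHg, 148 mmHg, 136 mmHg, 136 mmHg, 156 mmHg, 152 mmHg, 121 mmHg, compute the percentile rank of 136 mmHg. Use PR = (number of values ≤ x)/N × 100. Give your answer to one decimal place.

N = 7.
Strictly below 136: 1. Equal to 136: 3.
PR = 4/7 × 100 = 57.1

57.1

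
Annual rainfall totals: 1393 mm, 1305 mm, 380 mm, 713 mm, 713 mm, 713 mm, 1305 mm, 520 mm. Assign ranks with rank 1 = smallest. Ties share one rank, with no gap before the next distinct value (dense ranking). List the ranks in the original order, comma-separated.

5, 4, 1, 3, 3, 3, 4, 2

Sorted (ascending): 380, 520, 713, 713, 713, 1305, 1305, 1393
The 3 values of 713 share dense rank 3.
The 2 values of 1305 share dense rank 4.
Remaining distinct values take the next consecutive integers.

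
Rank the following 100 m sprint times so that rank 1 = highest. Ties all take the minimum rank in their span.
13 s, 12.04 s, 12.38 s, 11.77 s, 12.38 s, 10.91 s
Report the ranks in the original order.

Sorted (descending): 13, 12.38, 12.38, 12.04, 11.77, 10.91
The 2 values of 12.38 occupy positions 2–3 → each gets rank 2.

1, 4, 2, 5, 2, 6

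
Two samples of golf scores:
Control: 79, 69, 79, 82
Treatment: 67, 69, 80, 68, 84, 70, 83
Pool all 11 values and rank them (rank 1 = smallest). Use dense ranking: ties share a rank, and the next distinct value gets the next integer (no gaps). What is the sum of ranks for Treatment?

33

Sorted (ascending): 67, 68, 69, 69, 70, 79, 79, 80, 82, 83, 84
The 2 values of 69 share dense rank 3.
The 2 values of 79 share dense rank 5.
Remaining distinct values take the next consecutive integers.
Treatment values → pooled ranks: 67→1, 69→3, 80→6, 68→2, 84→9, 70→4, 83→8
Rank sum = 1 + 3 + 6 + 2 + 9 + 4 + 8 = 33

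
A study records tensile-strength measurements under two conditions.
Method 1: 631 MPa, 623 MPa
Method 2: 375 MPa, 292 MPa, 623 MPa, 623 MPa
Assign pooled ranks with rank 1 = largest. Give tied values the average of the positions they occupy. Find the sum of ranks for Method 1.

Sorted (descending): 631, 623, 623, 623, 375, 292
The 3 values of 623 occupy positions 2–4 → average rank 3.
Method 1 values → pooled ranks: 631→1, 623→3
Rank sum = 1 + 3 = 4

4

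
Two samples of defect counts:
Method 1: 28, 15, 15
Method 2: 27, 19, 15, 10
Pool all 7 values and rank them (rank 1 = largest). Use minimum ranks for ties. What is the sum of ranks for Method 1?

9

Sorted (descending): 28, 27, 19, 15, 15, 15, 10
The 3 values of 15 occupy positions 4–6 → each gets rank 4.
Method 1 values → pooled ranks: 28→1, 15→4, 15→4
Rank sum = 1 + 4 + 4 = 9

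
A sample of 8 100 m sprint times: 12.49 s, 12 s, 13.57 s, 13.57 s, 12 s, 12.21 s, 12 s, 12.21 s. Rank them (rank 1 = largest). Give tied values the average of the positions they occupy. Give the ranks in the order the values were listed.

3, 7, 1.5, 1.5, 7, 4.5, 7, 4.5

Sorted (descending): 13.57, 13.57, 12.49, 12.21, 12.21, 12, 12, 12
The 2 values of 13.57 occupy positions 1–2 → average rank (1+2)/2 = 1.5.
The 2 values of 12.21 occupy positions 4–5 → average rank (4+5)/2 = 4.5.
The 3 values of 12 occupy positions 6–8 → average rank 7.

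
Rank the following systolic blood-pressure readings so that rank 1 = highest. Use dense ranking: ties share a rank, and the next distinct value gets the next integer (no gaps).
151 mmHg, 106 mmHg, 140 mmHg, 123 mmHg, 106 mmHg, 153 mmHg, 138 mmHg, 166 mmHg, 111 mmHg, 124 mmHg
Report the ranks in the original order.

Sorted (descending): 166, 153, 151, 140, 138, 124, 123, 111, 106, 106
The 2 values of 106 share dense rank 9.
Remaining distinct values take the next consecutive integers.

3, 9, 4, 7, 9, 2, 5, 1, 8, 6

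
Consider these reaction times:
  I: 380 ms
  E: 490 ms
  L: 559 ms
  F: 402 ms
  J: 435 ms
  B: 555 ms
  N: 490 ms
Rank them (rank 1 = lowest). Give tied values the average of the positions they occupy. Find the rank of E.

Sorted (ascending): 380, 402, 435, 490, 490, 555, 559
The 2 values of 490 occupy positions 4–5 → average rank (4+5)/2 = 4.5.
E has value 490 ms → rank 4.5.

4.5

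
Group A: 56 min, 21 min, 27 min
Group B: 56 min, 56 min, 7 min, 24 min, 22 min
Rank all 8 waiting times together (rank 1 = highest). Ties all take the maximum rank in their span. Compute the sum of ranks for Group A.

14

Sorted (descending): 56, 56, 56, 27, 24, 22, 21, 7
The 3 values of 56 occupy positions 1–3 → each gets rank 3.
Group A values → pooled ranks: 56→3, 21→7, 27→4
Rank sum = 3 + 7 + 4 = 14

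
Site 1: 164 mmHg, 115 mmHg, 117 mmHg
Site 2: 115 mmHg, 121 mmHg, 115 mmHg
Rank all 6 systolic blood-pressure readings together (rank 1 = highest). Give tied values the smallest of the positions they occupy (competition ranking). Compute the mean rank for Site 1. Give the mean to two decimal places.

2.67

Sorted (descending): 164, 121, 117, 115, 115, 115
The 3 values of 115 occupy positions 4–6 → each gets rank 4.
Site 1 values → pooled ranks: 164→1, 115→4, 117→3
Mean rank = (1 + 4 + 3) / 3 = 2.67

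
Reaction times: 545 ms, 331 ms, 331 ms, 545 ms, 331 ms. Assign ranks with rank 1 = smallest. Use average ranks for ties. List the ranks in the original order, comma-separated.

4.5, 2, 2, 4.5, 2

Sorted (ascending): 331, 331, 331, 545, 545
The 3 values of 331 occupy positions 1–3 → average rank 2.
The 2 values of 545 occupy positions 4–5 → average rank (4+5)/2 = 4.5.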